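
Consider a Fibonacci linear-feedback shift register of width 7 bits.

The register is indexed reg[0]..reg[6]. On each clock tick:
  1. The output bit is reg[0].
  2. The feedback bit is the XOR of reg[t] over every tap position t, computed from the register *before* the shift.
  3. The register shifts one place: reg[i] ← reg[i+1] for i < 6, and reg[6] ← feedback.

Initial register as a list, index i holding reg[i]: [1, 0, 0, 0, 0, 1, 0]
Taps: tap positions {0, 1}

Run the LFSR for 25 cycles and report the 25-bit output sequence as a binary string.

1000010100011110010001011

tick  register→output (feedback)
  0  1000010→1 (1)
  1  0000101→0 (0)
  2  0001010→0 (0)
  3  0010100→0 (0)
  4  0101000→0 (1)
  5  1010001→1 (1)
  6  0100011→0 (1)
  7  1000111→1 (1)
  8  0001111→0 (0)
  9  0011110→0 (0)
 10  0111100→0 (1)
 11  1111001→1 (0)
 12  1110010→1 (0)
 13  1100100→1 (0)
 14  1001000→1 (1)
 15  0010001→0 (0)
 16  0100010→0 (1)
 17  1000101→1 (1)
 18  0001011→0 (0)
 19  0010110→0 (0)
 20  0101100→0 (1)
 21  1011001→1 (1)
 22  0110011→0 (1)
 23  1100111→1 (0)
 24  1001110→1 (1)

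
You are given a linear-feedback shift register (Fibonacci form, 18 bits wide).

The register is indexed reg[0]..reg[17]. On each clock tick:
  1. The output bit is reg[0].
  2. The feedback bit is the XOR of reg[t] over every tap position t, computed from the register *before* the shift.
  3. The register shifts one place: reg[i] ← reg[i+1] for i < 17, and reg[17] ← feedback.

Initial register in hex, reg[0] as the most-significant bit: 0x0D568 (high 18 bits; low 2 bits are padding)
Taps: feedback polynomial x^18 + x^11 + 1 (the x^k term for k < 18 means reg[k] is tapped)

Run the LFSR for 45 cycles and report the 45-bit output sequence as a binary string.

k : reg_k → out_k, fb_k
0: 000011010101011010 → 0, fb=1
1: 000110101010110101 → 0, fb=0
2: 001101010101101010 → 0, fb=1
3: 011010101011010101 → 0, fb=1
4: 110101010110101011 → 1, fb=1
5: 101010101101010111 → 1, fb=0
6: 010101011010101110 → 0, fb=0
7: 101010110101011100 → 1, fb=0
8: 010101101010111000 → 0, fb=0
9: 101011010101110000 → 1, fb=0
10: 010110101011100000 → 0, fb=1
11: 101101010111000001 → 1, fb=0
12: 011010101110000010 → 0, fb=0
13: 110101011100000100 → 1, fb=1
14: 101010111000001001 → 1, fb=1
15: 010101110000010011 → 0, fb=0
16: 101011100000100110 → 1, fb=1
17: 010111000001001101 → 0, fb=1
18: 101110000010011011 → 1, fb=1
19: 011100000100110111 → 0, fb=0
20: 111000001001101110 → 1, fb=0
21: 110000010011011100 → 1, fb=0
22: 100000100110111000 → 1, fb=1
23: 000001001101110001 → 0, fb=1
24: 000010011011100011 → 0, fb=1
25: 000100110111000111 → 0, fb=1
26: 001001101110001111 → 0, fb=0
27: 010011011100011110 → 0, fb=0
28: 100110111000111100 → 1, fb=1
29: 001101110001111001 → 0, fb=1
30: 011011100011110011 → 0, fb=1
31: 110111000111100111 → 1, fb=0
32: 101110001111001110 → 1, fb=0
33: 011100011110011100 → 0, fb=0
34: 111000111100111000 → 1, fb=1
35: 110001111001110001 → 1, fb=0
36: 100011110011100010 → 1, fb=0
37: 000111100111000100 → 0, fb=1
38: 001111001110001001 → 0, fb=0
39: 011110011100010010 → 0, fb=0
40: 111100111000100100 → 1, fb=1
41: 111001110001001001 → 1, fb=0
42: 110011100010010010 → 1, fb=1
43: 100111000100100101 → 1, fb=1
44: 001110001001001011 → 0, fb=1

000011010101011010101110000010011011100011110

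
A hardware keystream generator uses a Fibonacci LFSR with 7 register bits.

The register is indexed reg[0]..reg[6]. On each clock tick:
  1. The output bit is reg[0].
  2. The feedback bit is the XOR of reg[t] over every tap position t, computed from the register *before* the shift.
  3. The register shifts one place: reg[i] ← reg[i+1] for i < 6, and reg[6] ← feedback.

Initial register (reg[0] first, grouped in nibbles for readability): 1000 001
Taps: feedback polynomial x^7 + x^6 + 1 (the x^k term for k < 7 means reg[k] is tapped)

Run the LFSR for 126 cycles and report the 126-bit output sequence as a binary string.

100000100000011111110101010011001110111010010110001101111011010110110010010001110000101111100101011100110100010011110001010000

tick  register→output (feedback)
  0  1000001→1 (0)
  1  0000010→0 (0)
  2  0000100→0 (0)
  3  0001000→0 (0)
  4  0010000→0 (0)
  5  0100000→0 (0)
  6  1000000→1 (1)
  7  0000001→0 (1)
  8  0000011→0 (1)
  9  0000111→0 (1)
 10  0001111→0 (1)
 11  0011111→0 (1)
 12  0111111→0 (1)
 13  1111111→1 (0)
 14  1111110→1 (1)
 15  1111101→1 (0)
 16  1111010→1 (1)
 17  1110101→1 (0)
 18  1101010→1 (1)
 19  1010101→1 (0)
 20  0101010→0 (0)
 21  1010100→1 (1)
 22  0101001→0 (1)
 23  1010011→1 (0)
 24  0100110→0 (0)
 25  1001100→1 (1)
 26  0011001→0 (1)
 27  0110011→0 (1)
 28  1100111→1 (0)
 29  1001110→1 (1)
 30  0011101→0 (1)
 31  0111011→0 (1)
 32  1110111→1 (0)
 33  1101110→1 (1)
 34  1011101→1 (0)
 35  0111010→0 (0)
 36  1110100→1 (1)
 37  1101001→1 (0)
 38  1010010→1 (1)
 39  0100101→0 (1)
 40  1001011→1 (0)
 41  0010110→0 (0)
 42  0101100→0 (0)
 43  1011000→1 (1)
 44  0110001→0 (1)
 45  1100011→1 (0)
 46  1000110→1 (1)
 47  0001101→0 (1)
 48  0011011→0 (1)
 49  0110111→0 (1)
 50  1101111→1 (0)
 51  1011110→1 (1)
 52  0111101→0 (1)
 53  1111011→1 (0)
 54  1110110→1 (1)
 55  1101101→1 (0)
 56  1011010→1 (1)
 57  0110101→0 (1)
 58  1101011→1 (0)
 59  1010110→1 (1)
 60  0101101→0 (1)
 61  1011011→1 (0)
 62  0110110→0 (0)
 63  1101100→1 (1)
 64  1011001→1 (0)
 65  0110010→0 (0)
 66  1100100→1 (1)
 67  1001001→1 (0)
 68  0010010→0 (0)
 69  0100100→0 (0)
 70  1001000→1 (1)
 71  0010001→0 (1)
 72  0100011→0 (1)
 73  1000111→1 (0)
 74  0001110→0 (0)
 75  0011100→0 (0)
 76  0111000→0 (0)
 77  1110000→1 (1)
 78  1100001→1 (0)
 79  1000010→1 (1)
 80  0000101→0 (1)
 81  0001011→0 (1)
 82  0010111→0 (1)
 83  0101111→0 (1)
 84  1011111→1 (0)
 85  0111110→0 (0)
 86  1111100→1 (1)
 87  1111001→1 (0)
 88  1110010→1 (1)
 89  1100101→1 (0)
 90  1001010→1 (1)
 91  0010101→0 (1)
 92  0101011→0 (1)
 93  1010111→1 (0)
 94  0101110→0 (0)
 95  1011100→1 (1)
 96  0111001→0 (1)
 97  1110011→1 (0)
 98  1100110→1 (1)
 99  1001101→1 (0)
100  0011010→0 (0)
101  0110100→0 (0)
102  1101000→1 (1)
103  1010001→1 (0)
104  0100010→0 (0)
105  1000100→1 (1)
106  0001001→0 (1)
107  0010011→0 (1)
108  0100111→0 (1)
109  1001111→1 (0)
110  0011110→0 (0)
111  0111100→0 (0)
112  1111000→1 (1)
113  1110001→1 (0)
114  1100010→1 (1)
115  1000101→1 (0)
116  0001010→0 (0)
117  0010100→0 (0)
118  0101000→0 (0)
119  1010000→1 (1)
120  0100001→0 (1)
121  1000011→1 (0)
122  0000110→0 (0)
123  0001100→0 (0)
124  0011000→0 (0)
125  0110000→0 (0)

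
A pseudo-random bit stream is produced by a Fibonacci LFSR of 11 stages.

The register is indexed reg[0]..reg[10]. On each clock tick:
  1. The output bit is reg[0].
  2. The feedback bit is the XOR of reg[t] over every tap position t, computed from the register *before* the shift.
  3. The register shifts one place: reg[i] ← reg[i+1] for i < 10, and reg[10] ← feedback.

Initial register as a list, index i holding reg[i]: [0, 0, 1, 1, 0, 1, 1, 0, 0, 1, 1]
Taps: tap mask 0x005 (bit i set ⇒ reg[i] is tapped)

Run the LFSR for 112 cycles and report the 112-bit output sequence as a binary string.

0011011001111101111100010100011010001011100101001011100011001011011111001101000111110010110001110011101101111010

tick  register→output (feedback)
  0  00110110011→0 (1)
  1  01101100111→0 (1)
  2  11011001111→1 (1)
  3  10110011111→1 (0)
  4  01100111110→0 (1)
  5  11001111101→1 (1)
  6  10011111011→1 (1)
  7  00111110111→0 (1)
  8  01111101111→0 (1)
  9  11111011111→1 (0)
 10  11110111110→1 (0)
 11  11101111100→1 (0)
 12  11011111000→1 (1)
 13  10111110001→1 (0)
 14  01111100010→0 (1)
 15  11111000101→1 (0)
 16  11110001010→1 (0)
 17  11100010100→1 (0)
 18  11000101000→1 (1)
 19  10001010001→1 (1)
 20  00010100011→0 (0)
 21  00101000110→0 (1)
 22  01010001101→0 (0)
 23  10100011010→1 (0)
 24  01000110100→0 (0)
 25  10001101000→1 (1)
 26  00011010001→0 (0)
 27  00110100010→0 (1)
 28  01101000101→0 (1)
 29  11010001011→1 (1)
 30  10100010111→1 (0)
 31  01000101110→0 (0)
 32  10001011100→1 (1)
 33  00010111001→0 (0)
 34  00101110010→0 (1)
 35  01011100101→0 (0)
 36  10111001010→1 (0)
 37  01110010100→0 (1)
 38  11100101001→1 (0)
 39  11001010010→1 (1)
 40  10010100101→1 (1)
 41  00101001011→0 (1)
 42  01010010111→0 (0)
 43  10100101110→1 (0)
 44  01001011100→0 (0)
 45  10010111000→1 (1)
 46  00101110001→0 (1)
 47  01011100011→0 (0)
 48  10111000110→1 (0)
 49  01110001100→0 (1)
 50  11100011001→1 (0)
 51  11000110010→1 (1)
 52  10001100101→1 (1)
 53  00011001011→0 (0)
 54  00110010110→0 (1)
 55  01100101101→0 (1)
 56  11001011011→1 (1)
 57  10010110111→1 (1)
 58  00101101111→0 (1)
 59  01011011111→0 (0)
 60  10110111110→1 (0)
 61  01101111100→0 (1)
 62  11011111001→1 (1)
 63  10111110011→1 (0)
 64  01111100110→0 (1)
 65  11111001101→1 (0)
 66  11110011010→1 (0)
 67  11100110100→1 (0)
 68  11001101000→1 (1)
 69  10011010001→1 (1)
 70  00110100011→0 (1)
 71  01101000111→0 (1)
 72  11010001111→1 (1)
 73  10100011111→1 (0)
 74  01000111110→0 (0)
 75  10001111100→1 (1)
 76  00011111001→0 (0)
 77  00111110010→0 (1)
 78  01111100101→0 (1)
 79  11111001011→1 (0)
 80  11110010110→1 (0)
 81  11100101100→1 (0)
 82  11001011000→1 (1)
 83  10010110001→1 (1)
 84  00101100011→0 (1)
 85  01011000111→0 (0)
 86  10110001110→1 (0)
 87  01100011100→0 (1)
 88  11000111001→1 (1)
 89  10001110011→1 (1)
 90  00011100111→0 (0)
 91  00111001110→0 (1)
 92  01110011101→0 (1)
 93  11100111011→1 (0)
 94  11001110110→1 (1)
 95  10011101101→1 (1)
 96  00111011011→0 (1)
 97  01110110111→0 (1)
 98  11101101111→1 (0)
 99  11011011110→1 (1)
100  10110111101→1 (0)
101  01101111010→0 (1)
102  11011110101→1 (1)
103  10111101011→1 (0)
104  01111010110→0 (1)
105  11110101101→1 (0)
106  11101011010→1 (0)
107  11010110100→1 (1)
108  10101101001→1 (0)
109  01011010010→0 (0)
110  10110100100→1 (0)
111  01101001000→0 (1)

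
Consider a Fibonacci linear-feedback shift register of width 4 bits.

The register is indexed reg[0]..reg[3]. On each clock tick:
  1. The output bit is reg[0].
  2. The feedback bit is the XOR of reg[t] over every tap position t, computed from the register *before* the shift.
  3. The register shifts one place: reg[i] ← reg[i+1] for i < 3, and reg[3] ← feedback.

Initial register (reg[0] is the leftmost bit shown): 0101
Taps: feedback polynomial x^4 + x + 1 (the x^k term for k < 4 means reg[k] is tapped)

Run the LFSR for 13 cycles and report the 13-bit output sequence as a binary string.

k : reg_k → out_k, fb_k
0: 0101 → 0, fb=1
1: 1011 → 1, fb=1
2: 0111 → 0, fb=1
3: 1111 → 1, fb=0
4: 1110 → 1, fb=0
5: 1100 → 1, fb=0
6: 1000 → 1, fb=1
7: 0001 → 0, fb=0
8: 0010 → 0, fb=0
9: 0100 → 0, fb=1
10: 1001 → 1, fb=1
11: 0011 → 0, fb=0
12: 0110 → 0, fb=1

0101111000100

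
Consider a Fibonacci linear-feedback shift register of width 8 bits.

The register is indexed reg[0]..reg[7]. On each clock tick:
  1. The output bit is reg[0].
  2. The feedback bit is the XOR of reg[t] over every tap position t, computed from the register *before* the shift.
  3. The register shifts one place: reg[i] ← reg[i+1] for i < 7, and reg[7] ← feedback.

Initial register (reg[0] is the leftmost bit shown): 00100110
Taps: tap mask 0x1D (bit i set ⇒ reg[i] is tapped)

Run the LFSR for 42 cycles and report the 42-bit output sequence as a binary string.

001001101110010000010101101101011001011000

tick  register→output (feedback)
  0  00100110→0 (1)
  1  01001101→0 (1)
  2  10011011→1 (1)
  3  00110111→0 (0)
  4  01101110→0 (0)
  5  11011100→1 (1)
  6  10111001→1 (0)
  7  01110010→0 (0)
  8  11100100→1 (0)
  9  11001000→1 (0)
 10  10010000→1 (0)
 11  00100000→0 (1)
 12  01000001→0 (0)
 13  10000010→1 (1)
 14  00000101→0 (0)
 15  00001010→0 (1)
 16  00010101→0 (1)
 17  00101011→0 (0)
 18  01010110→0 (1)
 19  10101101→1 (1)
 20  01011011→0 (0)
 21  10110110→1 (1)
 22  01101101→0 (0)
 23  11011010→1 (1)
 24  10110101→1 (1)
 25  01101011→0 (0)
 26  11010110→1 (0)
 27  10101100→1 (1)
 28  01011001→0 (0)
 29  10110010→1 (1)
 30  01100101→0 (1)
 31  11001011→1 (0)
 32  10010110→1 (0)
 33  00101100→0 (0)
 34  01011000→0 (0)
 35  10110000→1 (1)
 36  01100001→0 (1)
 37  11000011→1 (1)
 38  10000111→1 (1)
 39  00001111→0 (1)
 40  00011111→0 (0)
 41  00111110→0 (1)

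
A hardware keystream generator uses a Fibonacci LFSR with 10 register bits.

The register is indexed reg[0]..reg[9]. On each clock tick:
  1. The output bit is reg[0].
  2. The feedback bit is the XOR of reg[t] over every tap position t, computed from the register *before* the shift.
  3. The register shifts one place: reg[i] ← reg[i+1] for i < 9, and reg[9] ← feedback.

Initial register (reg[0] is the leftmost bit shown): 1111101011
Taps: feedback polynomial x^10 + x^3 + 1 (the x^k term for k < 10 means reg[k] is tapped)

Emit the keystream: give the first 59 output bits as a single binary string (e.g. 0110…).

tick  register→output (feedback)
  0  1111101011→1 (0)
  1  1111010110→1 (0)
  2  1110101100→1 (1)
  3  1101011001→1 (0)
  4  1010110010→1 (1)
  5  0101100101→0 (1)
  6  1011001011→1 (0)
  7  0110010110→0 (0)
  8  1100101100→1 (1)
  9  1001011001→1 (0)
 10  0010110010→0 (0)
 11  0101100100→0 (1)
 12  1011001001→1 (0)
 13  0110010010→0 (0)
 14  1100100100→1 (1)
 15  1001001001→1 (0)
 16  0010010010→0 (0)
 17  0100100100→0 (0)
 18  1001001000→1 (0)
 19  0010010000→0 (0)
 20  0100100000→0 (0)
 21  1001000000→1 (0)
 22  0010000000→0 (0)
 23  0100000000→0 (0)
 24  1000000000→1 (1)
 25  0000000001→0 (0)
 26  0000000010→0 (0)
 27  0000000100→0 (0)
 28  0000001000→0 (0)
 29  0000010000→0 (0)
 30  0000100000→0 (0)
 31  0001000000→0 (1)
 32  0010000001→0 (0)
 33  0100000010→0 (0)
 34  1000000100→1 (1)
 35  0000001001→0 (0)
 36  0000010010→0 (0)
 37  0000100100→0 (0)
 38  0001001000→0 (1)
 39  0010010001→0 (0)
 40  0100100010→0 (0)
 41  1001000100→1 (0)
 42  0010001000→0 (0)
 43  0100010000→0 (0)
 44  1000100000→1 (1)
 45  0001000001→0 (1)
 46  0010000011→0 (0)
 47  0100000110→0 (0)
 48  1000001100→1 (1)
 49  0000011001→0 (0)
 50  0000110010→0 (0)
 51  0001100100→0 (1)
 52  0011001001→0 (1)
 53  0110010011→0 (0)
 54  1100100110→1 (1)
 55  1001001101→1 (0)
 56  0010011010→0 (0)
 57  0100110100→0 (0)
 58  1001101000→1 (0)

11111010110010110010010010000000001000000100100010000011001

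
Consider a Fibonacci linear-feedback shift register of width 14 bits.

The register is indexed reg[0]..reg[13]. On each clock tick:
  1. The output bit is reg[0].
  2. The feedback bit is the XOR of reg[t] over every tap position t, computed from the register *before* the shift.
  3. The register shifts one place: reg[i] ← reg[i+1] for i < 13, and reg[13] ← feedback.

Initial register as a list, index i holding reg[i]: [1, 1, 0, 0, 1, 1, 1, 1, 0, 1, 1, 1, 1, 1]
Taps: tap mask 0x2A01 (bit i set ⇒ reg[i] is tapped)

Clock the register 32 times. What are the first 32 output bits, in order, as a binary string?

tick  register→output (feedback)
  0  11001111011111→1 (0)
  1  10011110111110→1 (1)
  2  00111101111101→0 (1)
  3  01111011111011→0 (0)
  4  11110111110110→1 (1)
  5  11101111101101→1 (1)
  6  11011111011011→1 (1)
  7  10111110110111→1 (0)
  8  01111101101110→0 (1)
  9  11111011011101→1 (0)
 10  11110110111010→1 (0)
 11  11101101110100→1 (1)
 12  11011011101001→1 (0)
 13  10110111010010→1 (0)
 14  01101110100100→0 (1)
 15  11011101001001→1 (0)
 16  10111010010010→1 (0)
 17  01110100100100→0 (1)
 18  11101001001001→1 (0)
 19  11010010010010→1 (0)
 20  10100100100100→1 (0)
 21  01001001001000→0 (0)
 22  10010010010000→1 (0)
 23  00100100100000→0 (0)
 24  01001001000000→0 (0)
 25  10010010000000→1 (1)
 26  00100100000001→0 (1)
 27  01001000000011→0 (1)
 28  10010000000111→1 (1)
 29  00100000001111→0 (0)
 30  01000000011110→0 (0)
 31  10000000111100→1 (1)

11001111011111011011101001001001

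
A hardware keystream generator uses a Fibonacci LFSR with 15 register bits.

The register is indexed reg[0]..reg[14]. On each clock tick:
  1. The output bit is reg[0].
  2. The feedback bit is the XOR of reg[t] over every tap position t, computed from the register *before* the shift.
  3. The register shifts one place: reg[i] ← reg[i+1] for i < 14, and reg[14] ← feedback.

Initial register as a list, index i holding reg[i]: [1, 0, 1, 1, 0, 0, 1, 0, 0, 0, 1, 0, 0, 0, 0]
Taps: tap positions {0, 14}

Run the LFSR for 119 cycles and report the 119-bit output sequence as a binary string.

10110010001000011011100001111101101000001010110110000001100100100000001000111000000001111010000000001010011111111110011

tick  register→output (feedback)
  0  101100100010000→1 (1)
  1  011001000100001→0 (1)
  2  110010001000011→1 (0)
  3  100100010000110→1 (1)
  4  001000100001101→0 (1)
  5  010001000011011→0 (1)
  6  100010000110111→1 (0)
  7  000100001101110→0 (0)
  8  001000011011100→0 (0)
  9  010000110111000→0 (0)
 10  100001101110000→1 (1)
 11  000011011100001→0 (1)
 12  000110111000011→0 (1)
 13  001101110000111→0 (1)
 14  011011100001111→0 (1)
 15  110111000011111→1 (0)
 16  101110000111110→1 (1)
 17  011100001111101→0 (1)
 18  111000011111011→1 (0)
 19  110000111110110→1 (1)
 20  100001111101101→1 (0)
 21  000011111011010→0 (0)
 22  000111110110100→0 (0)
 23  001111101101000→0 (0)
 24  011111011010000→0 (0)
 25  111110110100000→1 (1)
 26  111101101000001→1 (0)
 27  111011010000010→1 (1)
 28  110110100000101→1 (0)
 29  101101000001010→1 (1)
 30  011010000010101→0 (1)
 31  110100000101011→1 (0)
 32  101000001010110→1 (1)
 33  010000010101101→0 (1)
 34  100000101011011→1 (0)
 35  000001010110110→0 (0)
 36  000010101101100→0 (0)
 37  000101011011000→0 (0)
 38  001010110110000→0 (0)
 39  010101101100000→0 (0)
 40  101011011000000→1 (1)
 41  010110110000001→0 (1)
 42  101101100000011→1 (0)
 43  011011000000110→0 (0)
 44  110110000001100→1 (1)
 45  101100000011001→1 (0)
 46  011000000110010→0 (0)
 47  110000001100100→1 (1)
 48  100000011001001→1 (0)
 49  000000110010010→0 (0)
 50  000001100100100→0 (0)
 51  000011001001000→0 (0)
 52  000110010010000→0 (0)
 53  001100100100000→0 (0)
 54  011001001000000→0 (0)
 55  110010010000000→1 (1)
 56  100100100000001→1 (0)
 57  001001000000010→0 (0)
 58  010010000000100→0 (0)
 59  100100000001000→1 (1)
 60  001000000010001→0 (1)
 61  010000000100011→0 (1)
 62  100000001000111→1 (0)
 63  000000010001110→0 (0)
 64  000000100011100→0 (0)
 65  000001000111000→0 (0)
 66  000010001110000→0 (0)
 67  000100011100000→0 (0)
 68  001000111000000→0 (0)
 69  010001110000000→0 (0)
 70  100011100000000→1 (1)
 71  000111000000001→0 (1)
 72  001110000000011→0 (1)
 73  011100000000111→0 (1)
 74  111000000001111→1 (0)
 75  110000000011110→1 (1)
 76  100000000111101→1 (0)
 77  000000001111010→0 (0)
 78  000000011110100→0 (0)
 79  000000111101000→0 (0)
 80  000001111010000→0 (0)
 81  000011110100000→0 (0)
 82  000111101000000→0 (0)
 83  001111010000000→0 (0)
 84  011110100000000→0 (0)
 85  111101000000000→1 (1)
 86  111010000000001→1 (0)
 87  110100000000010→1 (1)
 88  101000000000101→1 (0)
 89  010000000001010→0 (0)
 90  100000000010100→1 (1)
 91  000000000101001→0 (1)
 92  000000001010011→0 (1)
 93  000000010100111→0 (1)
 94  000000101001111→0 (1)
 95  000001010011111→0 (1)
 96  000010100111111→0 (1)
 97  000101001111111→0 (1)
 98  001010011111111→0 (1)
 99  010100111111111→0 (1)
100  101001111111111→1 (0)
101  010011111111110→0 (0)
102  100111111111100→1 (1)
103  001111111111001→0 (1)
104  011111111110011→0 (1)
105  111111111100111→1 (0)
106  111111111001110→1 (1)
107  111111110011101→1 (0)
108  111111100111010→1 (1)
109  111111001110101→1 (0)
110  111110011101010→1 (1)
111  111100111010101→1 (0)
112  111001110101010→1 (1)
113  110011101010101→1 (0)
114  100111010101010→1 (1)
115  001110101010101→0 (1)
116  011101010101011→0 (1)
117  111010101010111→1 (0)
118  110101010101110→1 (1)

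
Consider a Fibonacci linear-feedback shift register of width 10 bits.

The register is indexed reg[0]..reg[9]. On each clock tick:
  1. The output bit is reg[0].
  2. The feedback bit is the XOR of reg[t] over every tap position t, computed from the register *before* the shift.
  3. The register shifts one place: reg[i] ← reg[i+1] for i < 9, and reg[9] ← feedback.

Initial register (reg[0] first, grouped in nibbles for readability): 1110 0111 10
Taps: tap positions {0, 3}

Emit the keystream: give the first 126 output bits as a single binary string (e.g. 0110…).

111001111011011010000000101000010110101010001111101111001001011000001001100100010100011011011100000011110001110111111100100001

step | reg (before) | out | fb
   0 | 1110011110 | 1 | 1
   1 | 1100111101 | 1 | 1
   2 | 1001111011 | 1 | 0
   3 | 0011110110 | 0 | 1
   4 | 0111101101 | 0 | 1
   5 | 1111011011 | 1 | 0
   6 | 1110110110 | 1 | 1
   7 | 1101101101 | 1 | 0
   8 | 1011011010 | 1 | 0
   9 | 0110110100 | 0 | 0
  10 | 1101101000 | 1 | 0
  11 | 1011010000 | 1 | 0
  12 | 0110100000 | 0 | 0
  13 | 1101000000 | 1 | 0
  14 | 1010000000 | 1 | 1
  15 | 0100000001 | 0 | 0
  16 | 1000000010 | 1 | 1
  17 | 0000000101 | 0 | 0
  18 | 0000001010 | 0 | 0
  19 | 0000010100 | 0 | 0
  20 | 0000101000 | 0 | 0
  21 | 0001010000 | 0 | 1
  22 | 0010100001 | 0 | 0
  23 | 0101000010 | 0 | 1
  24 | 1010000101 | 1 | 1
  25 | 0100001011 | 0 | 0
  26 | 1000010110 | 1 | 1
  27 | 0000101101 | 0 | 0
  28 | 0001011010 | 0 | 1
  29 | 0010110101 | 0 | 0
  30 | 0101101010 | 0 | 1
  31 | 1011010101 | 1 | 0
  32 | 0110101010 | 0 | 0
  33 | 1101010100 | 1 | 0
  34 | 1010101000 | 1 | 1
  35 | 0101010001 | 0 | 1
  36 | 1010100011 | 1 | 1
  37 | 0101000111 | 0 | 1
  38 | 1010001111 | 1 | 1
  39 | 0100011111 | 0 | 0
  40 | 1000111110 | 1 | 1
  41 | 0001111101 | 0 | 1
  42 | 0011111011 | 0 | 1
  43 | 0111110111 | 0 | 1
  44 | 1111101111 | 1 | 0
  45 | 1111011110 | 1 | 0
  46 | 1110111100 | 1 | 1
  47 | 1101111001 | 1 | 0
  48 | 1011110010 | 1 | 0
  49 | 0111100100 | 0 | 1
  50 | 1111001001 | 1 | 0
  51 | 1110010010 | 1 | 1
  52 | 1100100101 | 1 | 1
  53 | 1001001011 | 1 | 0
  54 | 0010010110 | 0 | 0
  55 | 0100101100 | 0 | 0
  56 | 1001011000 | 1 | 0
  57 | 0010110000 | 0 | 0
  58 | 0101100000 | 0 | 1
  59 | 1011000001 | 1 | 0
  60 | 0110000010 | 0 | 0
  61 | 1100000100 | 1 | 1
  62 | 1000001001 | 1 | 1
  63 | 0000010011 | 0 | 0
  64 | 0000100110 | 0 | 0
  65 | 0001001100 | 0 | 1
  66 | 0010011001 | 0 | 0
  67 | 0100110010 | 0 | 0
  68 | 1001100100 | 1 | 0
  69 | 0011001000 | 0 | 1
  70 | 0110010001 | 0 | 0
  71 | 1100100010 | 1 | 1
  72 | 1001000101 | 1 | 0
  73 | 0010001010 | 0 | 0
  74 | 0100010100 | 0 | 0
  75 | 1000101000 | 1 | 1
  76 | 0001010001 | 0 | 1
  77 | 0010100011 | 0 | 0
  78 | 0101000110 | 0 | 1
  79 | 1010001101 | 1 | 1
  80 | 0100011011 | 0 | 0
  81 | 1000110110 | 1 | 1
  82 | 0001101101 | 0 | 1
  83 | 0011011011 | 0 | 1
  84 | 0110110111 | 0 | 0
  85 | 1101101110 | 1 | 0
  86 | 1011011100 | 1 | 0
  87 | 0110111000 | 0 | 0
  88 | 1101110000 | 1 | 0
  89 | 1011100000 | 1 | 0
  90 | 0111000000 | 0 | 1
  91 | 1110000001 | 1 | 1
  92 | 1100000011 | 1 | 1
  93 | 1000000111 | 1 | 1
  94 | 0000001111 | 0 | 0
  95 | 0000011110 | 0 | 0
  96 | 0000111100 | 0 | 0
  97 | 0001111000 | 0 | 1
  98 | 0011110001 | 0 | 1
  99 | 0111100011 | 0 | 1
 100 | 1111000111 | 1 | 0
 101 | 1110001110 | 1 | 1
 102 | 1100011101 | 1 | 1
 103 | 1000111011 | 1 | 1
 104 | 0001110111 | 0 | 1
 105 | 0011101111 | 0 | 1
 106 | 0111011111 | 0 | 1
 107 | 1110111111 | 1 | 1
 108 | 1101111111 | 1 | 0
 109 | 1011111110 | 1 | 0
 110 | 0111111100 | 0 | 1
 111 | 1111111001 | 1 | 0
 112 | 1111110010 | 1 | 0
 113 | 1111100100 | 1 | 0
 114 | 1111001000 | 1 | 0
 115 | 1110010000 | 1 | 1
 116 | 1100100001 | 1 | 1
 117 | 1001000011 | 1 | 0
 118 | 0010000110 | 0 | 0
 119 | 0100001100 | 0 | 0
 120 | 1000011000 | 1 | 1
 121 | 0000110001 | 0 | 0
 122 | 0001100010 | 0 | 1
 123 | 0011000101 | 0 | 1
 124 | 0110001011 | 0 | 0
 125 | 1100010110 | 1 | 1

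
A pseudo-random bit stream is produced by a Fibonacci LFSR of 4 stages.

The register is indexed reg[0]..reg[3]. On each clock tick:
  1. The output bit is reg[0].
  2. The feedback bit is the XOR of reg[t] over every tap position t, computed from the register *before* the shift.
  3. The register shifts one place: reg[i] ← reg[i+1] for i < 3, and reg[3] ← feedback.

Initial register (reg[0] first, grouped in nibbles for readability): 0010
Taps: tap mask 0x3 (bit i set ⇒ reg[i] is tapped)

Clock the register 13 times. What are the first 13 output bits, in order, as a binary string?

k : reg_k → out_k, fb_k
0: 0010 → 0, fb=0
1: 0100 → 0, fb=1
2: 1001 → 1, fb=1
3: 0011 → 0, fb=0
4: 0110 → 0, fb=1
5: 1101 → 1, fb=0
6: 1010 → 1, fb=1
7: 0101 → 0, fb=1
8: 1011 → 1, fb=1
9: 0111 → 0, fb=1
10: 1111 → 1, fb=0
11: 1110 → 1, fb=0
12: 1100 → 1, fb=0

0010011010111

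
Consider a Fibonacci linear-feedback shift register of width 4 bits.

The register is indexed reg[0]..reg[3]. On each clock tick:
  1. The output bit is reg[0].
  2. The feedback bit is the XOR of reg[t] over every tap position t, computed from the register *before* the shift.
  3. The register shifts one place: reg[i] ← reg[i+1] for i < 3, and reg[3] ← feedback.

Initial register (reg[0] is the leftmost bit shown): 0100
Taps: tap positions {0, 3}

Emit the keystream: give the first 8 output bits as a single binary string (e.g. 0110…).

step | reg (before) | out | fb
   0 | 0100 | 0 | 0
   1 | 1000 | 1 | 1
   2 | 0001 | 0 | 1
   3 | 0011 | 0 | 1
   4 | 0111 | 0 | 1
   5 | 1111 | 1 | 0
   6 | 1110 | 1 | 1
   7 | 1101 | 1 | 0

01000111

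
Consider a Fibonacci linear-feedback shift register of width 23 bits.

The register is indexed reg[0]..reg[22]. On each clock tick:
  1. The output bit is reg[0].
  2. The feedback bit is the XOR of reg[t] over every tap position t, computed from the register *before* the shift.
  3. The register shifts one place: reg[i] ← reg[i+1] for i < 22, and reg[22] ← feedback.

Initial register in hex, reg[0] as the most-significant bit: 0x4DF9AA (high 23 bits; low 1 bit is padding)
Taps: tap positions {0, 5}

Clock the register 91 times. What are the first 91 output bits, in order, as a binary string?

0100110111111001101010111110010110011001101011101010110101011000111101100000110010001100011

k : reg_k → out_k, fb_k
0: 01001101111110011010101 → 0, fb=1
1: 10011011111100110101011 → 1, fb=1
2: 00110111111001101010111 → 0, fb=1
3: 01101111110011010101111 → 0, fb=1
4: 11011111100110101011111 → 1, fb=0
5: 10111111001101010111110 → 1, fb=0
6: 01111110011010101111100 → 0, fb=1
7: 11111100110101011111001 → 1, fb=0
8: 11111001101010111110010 → 1, fb=1
9: 11110011010101111100101 → 1, fb=1
10: 11100110101011111001011 → 1, fb=0
11: 11001101010111110010110 → 1, fb=0
12: 10011010101111100101100 → 1, fb=1
13: 00110101011111001011001 → 0, fb=1
14: 01101010111110010110011 → 0, fb=0
15: 11010101111100101100110 → 1, fb=0
16: 10101011111001011001100 → 1, fb=1
17: 01010111110010110011001 → 0, fb=1
18: 10101111100101100110011 → 1, fb=0
19: 01011111001011001100110 → 0, fb=1
20: 10111110010110011001101 → 1, fb=0
21: 01111100101100110011010 → 0, fb=1
22: 11111001011001100110101 → 1, fb=1
23: 11110010110011001101011 → 1, fb=1
24: 11100101100110011010111 → 1, fb=0
25: 11001011001100110101110 → 1, fb=1
26: 10010110011001101011101 → 1, fb=0
27: 00101100110011010111010 → 0, fb=1
28: 01011001100110101110101 → 0, fb=0
29: 10110011001101011101010 → 1, fb=1
30: 01100110011010111010101 → 0, fb=1
31: 11001100110101110101011 → 1, fb=0
32: 10011001101011101010110 → 1, fb=1
33: 00110011010111010101101 → 0, fb=0
34: 01100110101110101011010 → 0, fb=1
35: 11001101011101010110101 → 1, fb=0
36: 10011010111010101101010 → 1, fb=1
37: 00110101110101011010101 → 0, fb=1
38: 01101011101010110101011 → 0, fb=0
39: 11010111010101101010110 → 1, fb=0
40: 10101110101011010101100 → 1, fb=0
41: 01011101010110101011000 → 0, fb=1
42: 10111010101101010110001 → 1, fb=1
43: 01110101011010101100011 → 0, fb=1
44: 11101010110101011000111 → 1, fb=1
45: 11010101101010110001111 → 1, fb=0
46: 10101011010101100011110 → 1, fb=1
47: 01010110101011000111101 → 0, fb=1
48: 10101101010110001111011 → 1, fb=0
49: 01011010101100011110110 → 0, fb=0
50: 10110101011000111101100 → 1, fb=0
51: 01101010110001111011000 → 0, fb=0
52: 11010101100011110110000 → 1, fb=0
53: 10101011000111101100000 → 1, fb=1
54: 01010110001111011000001 → 0, fb=1
55: 10101100011110110000011 → 1, fb=0
56: 01011000111101100000110 → 0, fb=0
57: 10110001111011000001100 → 1, fb=1
58: 01100011110110000011001 → 0, fb=0
59: 11000111101100000110010 → 1, fb=0
60: 10001111011000001100100 → 1, fb=0
61: 00011110110000011001000 → 0, fb=1
62: 00111101100000110010001 → 0, fb=1
63: 01111011000001100100011 → 0, fb=0
64: 11110110000011001000110 → 1, fb=0
65: 11101100000110010001100 → 1, fb=0
66: 11011000001100100011000 → 1, fb=1
67: 10110000011001000110001 → 1, fb=1
68: 01100000110010001100011 → 0, fb=0
69: 11000001100100011000110 → 1, fb=1
70: 10000011001000110001101 → 1, fb=1
71: 00000110010001100011011 → 0, fb=1
72: 00001100100011000110111 → 0, fb=1
73: 00011001000110001101111 → 0, fb=0
74: 00110010001100011011110 → 0, fb=0
75: 01100100011000110111100 → 0, fb=1
76: 11001000110001101111001 → 1, fb=1
77: 10010001100011011110011 → 1, fb=1
78: 00100011000110111100111 → 0, fb=0
79: 01000110001101111001110 → 0, fb=1
80: 10001100011011110011101 → 1, fb=0
81: 00011000110111100111010 → 0, fb=0
82: 00110001101111001110100 → 0, fb=0
83: 01100011011110011101000 → 0, fb=0
84: 11000110111100111010000 → 1, fb=0
85: 10001101111001110100000 → 1, fb=0
86: 00011011110011101000000 → 0, fb=0
87: 00110111100111010000000 → 0, fb=1
88: 01101111001110100000001 → 0, fb=1
89: 11011110011101000000011 → 1, fb=0
90: 10111100111010000000110 → 1, fb=0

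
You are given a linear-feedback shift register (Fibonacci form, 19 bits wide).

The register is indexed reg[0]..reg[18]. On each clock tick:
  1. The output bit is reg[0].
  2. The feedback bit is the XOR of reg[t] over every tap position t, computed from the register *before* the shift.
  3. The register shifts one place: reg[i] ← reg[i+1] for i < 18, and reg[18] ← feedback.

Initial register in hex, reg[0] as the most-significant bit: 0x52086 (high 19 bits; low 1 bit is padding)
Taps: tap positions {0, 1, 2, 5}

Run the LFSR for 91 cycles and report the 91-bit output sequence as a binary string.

0101001000001000011111111110011011010000011011010100011110010101010001001000100001001001110

tick  register→output (feedback)
  0  0101001000001000011→0 (1)
  1  1010010000010000111→1 (1)
  2  0100100000100001111→0 (1)
  3  1001000001000011111→1 (1)
  4  0010000010000111111→0 (1)
  5  0100000100001111111→0 (1)
  6  1000001000011111111→1 (1)
  7  0000010000111111111→0 (1)
  8  0000100001111111111→0 (0)
  9  0001000011111111110→0 (0)
 10  0010000111111111100→0 (1)
 11  0100001111111111001→0 (1)
 12  1000011111111110011→1 (0)
 13  0000111111111100110→0 (1)
 14  0001111111111001101→0 (1)
 15  0011111111110011011→0 (0)
 16  0111111111100110110→0 (1)
 17  1111111111001101101→1 (0)
 18  1111111110011011010→1 (0)
 19  1111111100110110100→1 (0)
 20  1111111001101101000→1 (0)
 21  1111110011011010000→1 (0)
 22  1111100110110100000→1 (1)
 23  1111001101101000001→1 (1)
 24  1110011011010000011→1 (0)
 25  1100110110100000110→1 (1)
 26  1001101101000001101→1 (1)
 27  0011011010000011011→0 (0)
 28  0110110100000110110→0 (1)
 29  1101101000001101101→1 (0)
 30  1011010000011011010→1 (1)
 31  0110100000110110101→0 (0)
 32  1101000001101101010→1 (0)
 33  1010000011011010100→1 (0)
 34  0100000110110101000→0 (1)
 35  1000001101101010001→1 (1)
 36  0000011011010100011→0 (1)
 37  0000110110101000111→0 (1)
 38  0001101101010001111→0 (0)
 39  0011011010100011110→0 (0)
 40  0110110101000111100→0 (1)
 41  1101101010001111001→1 (0)
 42  1011010100011110010→1 (1)
 43  0110101000111100101→0 (0)
 44  1101010001111001010→1 (1)
 45  1010100011110010101→1 (0)
 46  0101000111100101010→0 (1)
 47  1010001111001010101→1 (0)
 48  0100011110010101010→0 (0)
 49  1000111100101010100→1 (0)
 50  0001111001010101000→0 (1)
 51  0011110010101010001→0 (0)
 52  0111100101010100010→0 (0)
 53  1111001010101000100→1 (1)
 54  1110010101010001001→1 (0)
 55  1100101010100010010→1 (0)
 56  1001010101000100100→1 (0)
 57  0010101010001001000→0 (1)
 58  0101010100010010001→0 (0)
 59  1010101000100100010→1 (0)
 60  0101010001001000100→0 (0)
 61  1010100010010001000→1 (0)
 62  0101000100100010000→0 (1)
 63  1010001001000100001→1 (0)
 64  0100010010001000010→0 (0)
 65  1000100100010000100→1 (1)
 66  0001001000100001001→0 (0)
 67  0010010001000010010→0 (0)
 68  0100100010000100100→0 (1)
 69  1001000100001001001→1 (1)
 70  0010001000010010011→0 (1)
 71  0100010000100100111→0 (0)
 72  1000100001001001110→1 (1)
 73  0001000010010011101→0 (0)
 74  0010000100100111010→0 (1)
 75  0100001001001110101→0 (1)
 76  1000010010011101011→1 (0)
 77  0000100100111010110→0 (0)
 78  0001001001110101100→0 (0)
 79  0010010011101011000→0 (0)
 80  0100100111010110000→0 (1)
 81  1001001110101100001→1 (1)
 82  0010011101011000011→0 (0)
 83  0100111010110000110→0 (0)
 84  1001110101100001100→1 (0)
 85  0011101011000011000→0 (1)
 86  0111010110000110001→0 (1)
 87  1110101100001100011→1 (1)
 88  1101011000011000111→1 (1)
 89  1010110000110001111→1 (1)
 90  0101100001100011111→0 (1)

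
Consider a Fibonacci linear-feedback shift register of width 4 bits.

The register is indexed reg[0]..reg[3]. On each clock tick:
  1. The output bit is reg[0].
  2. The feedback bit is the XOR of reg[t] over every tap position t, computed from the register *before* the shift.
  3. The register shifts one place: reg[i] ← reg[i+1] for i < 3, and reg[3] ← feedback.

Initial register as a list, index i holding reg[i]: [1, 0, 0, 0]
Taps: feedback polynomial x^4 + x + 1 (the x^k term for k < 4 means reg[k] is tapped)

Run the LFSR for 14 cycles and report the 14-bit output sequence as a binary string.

10001001101011

tick  register→output (feedback)
  0  1000→1 (1)
  1  0001→0 (0)
  2  0010→0 (0)
  3  0100→0 (1)
  4  1001→1 (1)
  5  0011→0 (0)
  6  0110→0 (1)
  7  1101→1 (0)
  8  1010→1 (1)
  9  0101→0 (1)
 10  1011→1 (1)
 11  0111→0 (1)
 12  1111→1 (0)
 13  1110→1 (0)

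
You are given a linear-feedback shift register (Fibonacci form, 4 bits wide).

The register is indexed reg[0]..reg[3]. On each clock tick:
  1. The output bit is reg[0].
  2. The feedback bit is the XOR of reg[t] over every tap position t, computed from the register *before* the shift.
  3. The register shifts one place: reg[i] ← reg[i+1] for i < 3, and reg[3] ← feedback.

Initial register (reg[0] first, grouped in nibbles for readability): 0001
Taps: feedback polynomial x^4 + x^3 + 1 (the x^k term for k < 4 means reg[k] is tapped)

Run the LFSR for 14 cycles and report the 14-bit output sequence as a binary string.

step | reg (before) | out | fb
   0 | 0001 | 0 | 1
   1 | 0011 | 0 | 1
   2 | 0111 | 0 | 1
   3 | 1111 | 1 | 0
   4 | 1110 | 1 | 1
   5 | 1101 | 1 | 0
   6 | 1010 | 1 | 1
   7 | 0101 | 0 | 1
   8 | 1011 | 1 | 0
   9 | 0110 | 0 | 0
  10 | 1100 | 1 | 1
  11 | 1001 | 1 | 0
  12 | 0010 | 0 | 0
  13 | 0100 | 0 | 0

00011110101100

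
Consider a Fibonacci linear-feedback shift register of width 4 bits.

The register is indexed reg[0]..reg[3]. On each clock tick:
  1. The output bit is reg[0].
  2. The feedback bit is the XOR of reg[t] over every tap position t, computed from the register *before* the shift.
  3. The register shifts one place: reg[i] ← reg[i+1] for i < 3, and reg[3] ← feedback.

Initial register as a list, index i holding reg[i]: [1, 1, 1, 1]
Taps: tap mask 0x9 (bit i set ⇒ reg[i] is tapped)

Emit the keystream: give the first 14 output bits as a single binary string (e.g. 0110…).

11110101100100

k : reg_k → out_k, fb_k
0: 1111 → 1, fb=0
1: 1110 → 1, fb=1
2: 1101 → 1, fb=0
3: 1010 → 1, fb=1
4: 0101 → 0, fb=1
5: 1011 → 1, fb=0
6: 0110 → 0, fb=0
7: 1100 → 1, fb=1
8: 1001 → 1, fb=0
9: 0010 → 0, fb=0
10: 0100 → 0, fb=0
11: 1000 → 1, fb=1
12: 0001 → 0, fb=1
13: 0011 → 0, fb=1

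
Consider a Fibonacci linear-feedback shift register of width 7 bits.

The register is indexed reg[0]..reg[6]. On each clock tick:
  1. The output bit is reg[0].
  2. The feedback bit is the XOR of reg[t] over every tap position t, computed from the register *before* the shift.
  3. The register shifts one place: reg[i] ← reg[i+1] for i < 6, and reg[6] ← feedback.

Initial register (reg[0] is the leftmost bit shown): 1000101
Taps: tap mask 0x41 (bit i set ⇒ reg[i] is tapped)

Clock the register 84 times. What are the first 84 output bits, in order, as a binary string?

tick  register→output (feedback)
  0  1000101→1 (0)
  1  0001010→0 (0)
  2  0010100→0 (0)
  3  0101000→0 (0)
  4  1010000→1 (1)
  5  0100001→0 (1)
  6  1000011→1 (0)
  7  0000110→0 (0)
  8  0001100→0 (0)
  9  0011000→0 (0)
 10  0110000→0 (0)
 11  1100000→1 (1)
 12  1000001→1 (0)
 13  0000010→0 (0)
 14  0000100→0 (0)
 15  0001000→0 (0)
 16  0010000→0 (0)
 17  0100000→0 (0)
 18  1000000→1 (1)
 19  0000001→0 (1)
 20  0000011→0 (1)
 21  0000111→0 (1)
 22  0001111→0 (1)
 23  0011111→0 (1)
 24  0111111→0 (1)
 25  1111111→1 (0)
 26  1111110→1 (1)
 27  1111101→1 (0)
 28  1111010→1 (1)
 29  1110101→1 (0)
 30  1101010→1 (1)
 31  1010101→1 (0)
 32  0101010→0 (0)
 33  1010100→1 (1)
 34  0101001→0 (1)
 35  1010011→1 (0)
 36  0100110→0 (0)
 37  1001100→1 (1)
 38  0011001→0 (1)
 39  0110011→0 (1)
 40  1100111→1 (0)
 41  1001110→1 (1)
 42  0011101→0 (1)
 43  0111011→0 (1)
 44  1110111→1 (0)
 45  1101110→1 (1)
 46  1011101→1 (0)
 47  0111010→0 (0)
 48  1110100→1 (1)
 49  1101001→1 (0)
 50  1010010→1 (1)
 51  0100101→0 (1)
 52  1001011→1 (0)
 53  0010110→0 (0)
 54  0101100→0 (0)
 55  1011000→1 (1)
 56  0110001→0 (1)
 57  1100011→1 (0)
 58  1000110→1 (1)
 59  0001101→0 (1)
 60  0011011→0 (1)
 61  0110111→0 (1)
 62  1101111→1 (0)
 63  1011110→1 (1)
 64  0111101→0 (1)
 65  1111011→1 (0)
 66  1110110→1 (1)
 67  1101101→1 (0)
 68  1011010→1 (1)
 69  0110101→0 (1)
 70  1101011→1 (0)
 71  1010110→1 (1)
 72  0101101→0 (1)
 73  1011011→1 (0)
 74  0110110→0 (0)
 75  1101100→1 (1)
 76  1011001→1 (0)
 77  0110010→0 (0)
 78  1100100→1 (1)
 79  1001001→1 (0)
 80  0010010→0 (0)
 81  0100100→0 (0)
 82  1001000→1 (1)
 83  0010001→0 (1)

100010100001100000100000011111110101010011001110111010010110001101111011010110110010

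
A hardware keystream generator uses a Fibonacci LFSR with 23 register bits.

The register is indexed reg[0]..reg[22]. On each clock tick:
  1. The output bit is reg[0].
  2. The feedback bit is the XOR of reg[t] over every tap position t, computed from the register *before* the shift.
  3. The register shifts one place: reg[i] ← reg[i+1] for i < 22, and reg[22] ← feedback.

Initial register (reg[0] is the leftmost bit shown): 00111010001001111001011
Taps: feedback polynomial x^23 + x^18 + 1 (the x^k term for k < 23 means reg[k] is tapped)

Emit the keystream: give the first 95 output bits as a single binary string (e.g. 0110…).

00111010001001111001011011000010010111011100001110011000011110000100010100011000001100010000001

k : reg_k → out_k, fb_k
0: 00111010001001111001011 → 0, fb=0
1: 01110100010011110010110 → 0, fb=1
2: 11101000100111100101101 → 1, fb=1
3: 11010001001111001011011 → 1, fb=0
4: 10100010011110010110110 → 1, fb=0
5: 01000100111100101101100 → 0, fb=0
6: 10001001111001011011000 → 1, fb=0
7: 00010011110010110110000 → 0, fb=1
8: 00100111100101101100001 → 0, fb=0
9: 01001111001011011000010 → 0, fb=0
10: 10011110010110110000100 → 1, fb=1
11: 00111100101101100001001 → 0, fb=0
12: 01111001011011000010010 → 0, fb=1
13: 11110010110110000100101 → 1, fb=1
14: 11100101101100001001011 → 1, fb=1
15: 11001011011000010010111 → 1, fb=0
16: 10010110110000100101110 → 1, fb=1
17: 00101101100001001011101 → 0, fb=1
18: 01011011000010010111011 → 0, fb=1
19: 10110110000100101110111 → 1, fb=0
20: 01101100001001011101110 → 0, fb=0
21: 11011000010010111011100 → 1, fb=0
22: 10110000100101110111000 → 1, fb=0
23: 01100001001011101110000 → 0, fb=1
24: 11000010010111011100001 → 1, fb=1
25: 10000100101110111000011 → 1, fb=1
26: 00001001011101110000111 → 0, fb=0
27: 00010010111011100001110 → 0, fb=0
28: 00100101110111000011100 → 0, fb=1
29: 01001011101110000111001 → 0, fb=1
30: 10010111011100001110011 → 1, fb=0
31: 00101110111000011100110 → 0, fb=0
32: 01011101110000111001100 → 0, fb=0
33: 10111011100001110011000 → 1, fb=0
34: 01110111000011100110000 → 0, fb=1
35: 11101110000111001100001 → 1, fb=1
36: 11011100001110011000011 → 1, fb=1
37: 10111000011100110000111 → 1, fb=1
38: 01110000111001100001111 → 0, fb=0
39: 11100001110011000011110 → 1, fb=0
40: 11000011100110000111100 → 1, fb=0
41: 10000111001100001111000 → 1, fb=0
42: 00001110011000011110000 → 0, fb=1
43: 00011100110000111100001 → 0, fb=0
44: 00111001100001111000010 → 0, fb=0
45: 01110011000011110000100 → 0, fb=0
46: 11100110000111100001000 → 1, fb=1
47: 11001100001111000010001 → 1, fb=0
48: 10011000011110000100010 → 1, fb=1
49: 00110000111100001000101 → 0, fb=0
50: 01100001111000010001010 → 0, fb=0
51: 11000011110000100010100 → 1, fb=0
52: 10000111100001000101000 → 1, fb=1
53: 00001111000010001010001 → 0, fb=1
54: 00011110000100010100011 → 0, fb=0
55: 00111100001000101000110 → 0, fb=0
56: 01111000010001010001100 → 0, fb=0
57: 11110000100010100011000 → 1, fb=0
58: 11100001000101000110000 → 1, fb=0
59: 11000010001010001100000 → 1, fb=1
60: 10000100010100011000001 → 1, fb=1
61: 00001000101000110000011 → 0, fb=0
62: 00010001010001100000110 → 0, fb=0
63: 00100010100011000001100 → 0, fb=0
64: 01000101000110000011000 → 0, fb=1
65: 10001010001100000110001 → 1, fb=0
66: 00010100011000001100010 → 0, fb=0
67: 00101000110000011000100 → 0, fb=0
68: 01010001100000110001000 → 0, fb=0
69: 10100011000001100010000 → 1, fb=0
70: 01000110000011000100000 → 0, fb=0
71: 10001100000110001000000 → 1, fb=1
72: 00011000001100010000001 → 0, fb=0
73: 00110000011000100000010 → 0, fb=0
74: 01100000110001000000100 → 0, fb=0
75: 11000001100010000001000 → 1, fb=1
76: 10000011000100000010001 → 1, fb=0
77: 00000110001000000100010 → 0, fb=0
78: 00001100010000001000100 → 0, fb=0
79: 00011000100000010001000 → 0, fb=0
80: 00110001000000100010000 → 0, fb=1
81: 01100010000001000100001 → 0, fb=0
82: 11000100000010001000010 → 1, fb=1
83: 10001000000100010000101 → 1, fb=1
84: 00010000001000100001011 → 0, fb=0
85: 00100000010001000010110 → 0, fb=1
86: 01000000100010000101101 → 0, fb=0
87: 10000001000100001011010 → 1, fb=0
88: 00000010001000010110100 → 0, fb=1
89: 00000100010000101101001 → 0, fb=0
90: 00001000100001011010010 → 0, fb=1
91: 00010001000010110100101 → 0, fb=0
92: 00100010000101101001010 → 0, fb=0
93: 01000100001011010010100 → 0, fb=1
94: 10001000010110100101001 → 1, fb=1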